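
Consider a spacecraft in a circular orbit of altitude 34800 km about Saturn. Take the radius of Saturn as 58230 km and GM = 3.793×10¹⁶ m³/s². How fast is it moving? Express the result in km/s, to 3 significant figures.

r = 58230 + 34800 = 93030 km = 9.3030×10⁷ m.
For a circular orbit v = √(μ/r) = √(3.793×10¹⁶ / 9.303×10⁷) = √(4.077×10⁸) = 20190 m/s.
That is 20.19 km/s.

v ≈ 20.2 km/s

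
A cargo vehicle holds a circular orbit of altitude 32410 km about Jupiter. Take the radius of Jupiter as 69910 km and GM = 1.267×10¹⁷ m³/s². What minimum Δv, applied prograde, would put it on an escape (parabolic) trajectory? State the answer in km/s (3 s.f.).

r = 69910 + 32410 = 102320 km = 1.0232×10⁸ m.
Circular speed v_c = √(μ/r) = 35190 m/s.
Escape speed v_esc = √(2μ/r) = √2 × v_c = 49760 m/s.
Δv = v_esc − v_c = 14580 m/s = 14.58 km/s.

Δv ≈ 14.6 km/s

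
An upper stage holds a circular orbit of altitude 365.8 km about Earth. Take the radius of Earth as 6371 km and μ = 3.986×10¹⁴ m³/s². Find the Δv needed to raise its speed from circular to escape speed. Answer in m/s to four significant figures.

r = 6371 + 365.8 = 6736.8 km = 6.7368×10⁶ m.
Circular speed v_c = √(μ/r) = 7692 m/s.
Escape speed v_esc = √(2μ/r) = √2 × v_c = 10880 m/s.
Δv = v_esc − v_c = 3186 m/s.

Δv ≈ 3186 m/s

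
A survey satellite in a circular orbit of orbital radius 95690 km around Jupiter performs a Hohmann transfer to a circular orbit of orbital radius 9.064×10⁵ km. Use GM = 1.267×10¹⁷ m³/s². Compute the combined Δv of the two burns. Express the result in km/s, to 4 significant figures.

r₁ = 95690 km = 9.569×10⁷ m.
r₂ = 9.064×10⁵ km = 9.064×10⁸ m.
Transfer ellipse a_t = (r₁ + r₂)/2 = 5.010×10⁸ m.
At r₁: circular v_c1 = √(μ/r₁) = 36390 m/s; transfer-perijove v_p = √[μ(2/r₁ − 1/a_t)] = 48940 m/s.
Δv₁ = v_p − v_c1 = 12550 m/s.
At r₂: circular v_c2 = √(μ/r₂) = 11820 m/s; transfer-apojove v_a = √[μ(2/r₂ − 1/a_t)] = 5167 m/s.
Δv₂ = v_c2 − v_a = 6656 m/s.
Total Δv = Δv₁ + Δv₂ = 19210 m/s = 19.21 km/s.

Δv_total ≈ 19.21 km/s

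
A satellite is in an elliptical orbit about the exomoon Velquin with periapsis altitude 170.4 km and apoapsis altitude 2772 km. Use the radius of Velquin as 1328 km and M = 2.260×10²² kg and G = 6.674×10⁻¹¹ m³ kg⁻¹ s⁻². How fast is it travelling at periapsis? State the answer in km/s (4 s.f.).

μ = GM = 6.674×10⁻¹¹ × 2.260×10²² = 1.508×10¹² m³/s².
r_p = 1328 + 170.4 = 1498.4 km = 1.4984×10⁶ m.
r_a = 1328 + 2772 = 4100.0 km = 4.1000×10⁶ m.
Semi-major axis a = (r_p + r_a)/2 = 2799.2 km = 2.799×10⁶ m.
Vis-viva: v² = μ(2/r − 1/a) = 1.508×10¹² × (1.335×10⁻⁶ − 3.572×10⁻⁷) = 1.474×10⁶ m²/s².
v = 1214 m/s = 1.214 km/s.

v ≈ 1.214 km/s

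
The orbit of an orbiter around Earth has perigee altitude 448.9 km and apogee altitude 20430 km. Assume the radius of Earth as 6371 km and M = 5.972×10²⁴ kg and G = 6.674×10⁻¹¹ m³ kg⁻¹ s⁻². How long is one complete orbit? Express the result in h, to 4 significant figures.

μ = GM = 6.674×10⁻¹¹ × 5.972×10²⁴ = 3.986×10¹⁴ m³/s².
r_p = 6371 + 448.9 = 6819.9 km = 6.8199×10⁶ m.
r_a = 6371 + 20430 = 26801 km = 2.6801×10⁷ m.
Semi-major axis a = (r_p + r_a)/2 = (6819.9 + 26801)/2 = 16810 km = 1.681×10⁷ m.
By Kepler's third law T = 2π√(a³/μ) = 2π × 3.452×10³ = 2.169×10⁴ s.
= 6.026 h.

T ≈ 6.026 h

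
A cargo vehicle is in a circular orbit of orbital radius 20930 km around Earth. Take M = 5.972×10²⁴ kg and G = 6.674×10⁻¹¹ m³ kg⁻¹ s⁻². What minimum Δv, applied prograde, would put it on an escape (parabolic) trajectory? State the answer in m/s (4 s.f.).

μ = GM = 6.674×10⁻¹¹ × 5.972×10²⁴ = 3.986×10¹⁴ m³/s².
r = 20930 km = 2.093×10⁷ m.
Circular speed v_c = √(μ/r) = 4364 m/s.
Escape speed v_esc = √(2μ/r) = √2 × v_c = 6171 m/s.
Δv = v_esc − v_c = 1808 m/s.

Δv ≈ 1808 m/s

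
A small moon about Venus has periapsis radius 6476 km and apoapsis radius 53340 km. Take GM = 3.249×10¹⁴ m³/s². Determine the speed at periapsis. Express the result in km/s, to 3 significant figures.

v ≈ 9.46 km/s

Semi-major axis a = (r_p + r_a)/2 = 29908 km = 2.991×10⁷ m.
Vis-viva: v² = μ(2/r − 1/a) = 3.249×10¹⁴ × (3.088×10⁻⁷ − 3.344×10⁻⁸) = 8.948×10⁷ m²/s².
v = 9459 m/s = 9.459 km/s.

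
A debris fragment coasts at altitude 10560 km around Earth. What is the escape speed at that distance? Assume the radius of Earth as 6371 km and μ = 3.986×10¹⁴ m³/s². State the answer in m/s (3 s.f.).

r = 6371 + 10560 = 16931 km = 1.6931×10⁷ m.
Escape speed v_esc = √(2μ/r) = √(2 × 3.986×10¹⁴ / 1.693×10⁷) = √(4.709×10⁷) = 6862 m/s.

v_esc ≈ 6860 m/s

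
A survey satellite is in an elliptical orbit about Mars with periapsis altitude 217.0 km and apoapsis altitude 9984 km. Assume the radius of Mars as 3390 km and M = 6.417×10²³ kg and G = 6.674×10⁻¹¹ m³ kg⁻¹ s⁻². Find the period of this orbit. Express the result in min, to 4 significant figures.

T ≈ 395.9 min

μ = GM = 6.674×10⁻¹¹ × 6.417×10²³ = 4.283×10¹³ m³/s².
r_p = 3390 + 217.0 = 3607.0 km = 3.6070×10⁶ m.
r_a = 3390 + 9984 = 13374 km = 1.3374×10⁷ m.
Semi-major axis a = (r_p + r_a)/2 = (3607.0 + 13374)/2 = 8490.5 km = 8.490×10⁶ m.
By Kepler's third law T = 2π√(a³/μ) = 2π × 3.780×10³ = 2.375×10⁴ s.
= 395.9 min.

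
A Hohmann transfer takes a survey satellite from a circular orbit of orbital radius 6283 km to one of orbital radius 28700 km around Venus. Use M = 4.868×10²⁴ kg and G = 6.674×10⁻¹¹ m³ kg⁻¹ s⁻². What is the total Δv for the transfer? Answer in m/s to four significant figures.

μ = GM = 6.674×10⁻¹¹ × 4.868×10²⁴ = 3.249×10¹⁴ m³/s².
r₁ = 6283 km = 6.283×10⁶ m.
r₂ = 28700 km = 2.870×10⁷ m.
Transfer ellipse a_t = (r₁ + r₂)/2 = 1.749×10⁷ m.
At r₁: circular v_c1 = √(μ/r₁) = 7191 m/s; transfer-periapsis v_p = √[μ(2/r₁ − 1/a_t)] = 9211 m/s.
Δv₁ = v_p − v_c1 = 2020 m/s.
At r₂: circular v_c2 = √(μ/r₂) = 3365 m/s; transfer-apoapsis v_a = √[μ(2/r₂ − 1/a_t)] = 2016 m/s.
Δv₂ = v_c2 − v_a = 1348 m/s.
Total Δv = Δv₁ + Δv₂ = 3368 m/s.

Δv_total ≈ 3368 m/s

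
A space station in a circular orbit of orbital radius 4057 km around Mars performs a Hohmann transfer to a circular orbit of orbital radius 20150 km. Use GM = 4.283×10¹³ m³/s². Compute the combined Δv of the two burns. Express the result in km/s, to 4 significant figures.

r₁ = 4057 km = 4.057×10⁶ m.
r₂ = 20150 km = 2.015×10⁷ m.
Transfer ellipse a_t = (r₁ + r₂)/2 = 1.210×10⁷ m.
At r₁: circular v_c1 = √(μ/r₁) = 3249 m/s; transfer-periapsis v_p = √[μ(2/r₁ − 1/a_t)] = 4192 m/s.
Δv₁ = v_p − v_c1 = 943.1 m/s.
At r₂: circular v_c2 = √(μ/r₂) = 1458 m/s; transfer-apoapsis v_a = √[μ(2/r₂ − 1/a_t)] = 844.1 m/s.
Δv₂ = v_c2 − v_a = 613.8 m/s.
Total Δv = Δv₁ + Δv₂ = 1557 m/s = 1.557 km/s.

Δv_total ≈ 1.557 km/s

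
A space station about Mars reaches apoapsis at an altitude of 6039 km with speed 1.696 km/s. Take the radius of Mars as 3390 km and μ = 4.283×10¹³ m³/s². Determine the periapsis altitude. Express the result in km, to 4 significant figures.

r_a = 3390 + 6039 = 9429.0 km = 9.429×10⁶ m.
Specific energy ε = v²/2 − μ/r = -3.104×10⁶ J/kg, so a = −μ/(2ε) = 6.899×10⁶ m.
The apsides satisfy r_p + r_a = 2a, so the periapsis radius is 2a − r_a = 4.369×10⁶ m = 4368.6 km.
Periapsis altitude = 4368.6 − 3390 = 978.61 km.

periapsis altitude ≈ 978.6 km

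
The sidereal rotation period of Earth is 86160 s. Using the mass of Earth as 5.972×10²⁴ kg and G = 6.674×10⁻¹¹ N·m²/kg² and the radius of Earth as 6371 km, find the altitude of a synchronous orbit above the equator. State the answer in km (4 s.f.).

μ = GM = 6.674×10⁻¹¹ × 5.972×10²⁴ = 3.986×10¹⁴ m³/s².
A synchronous orbit has period T, so by Kepler's third law a = (μT²/4π²)^(1/3).
μT²/4π² = 3.986×10¹⁴ × (8.616×10⁴)² / 39.48 = 7.495×10²² m³.
a = 4.216×10⁷ m = 42162 km.
Altitude h = a − R = 42162 − 6371 = 35791 km.

h_sync ≈ 35790 km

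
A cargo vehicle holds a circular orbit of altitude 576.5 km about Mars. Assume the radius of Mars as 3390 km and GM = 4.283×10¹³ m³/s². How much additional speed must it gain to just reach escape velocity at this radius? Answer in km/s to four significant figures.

r = 3390 + 576.5 = 3966.5 km = 3.9665×10⁶ m.
Circular speed v_c = √(μ/r) = 3286 m/s.
Escape speed v_esc = √(2μ/r) = √2 × v_c = 4647 m/s.
Δv = v_esc − v_c = 1361 m/s = 1.361 km/s.

Δv ≈ 1.361 km/s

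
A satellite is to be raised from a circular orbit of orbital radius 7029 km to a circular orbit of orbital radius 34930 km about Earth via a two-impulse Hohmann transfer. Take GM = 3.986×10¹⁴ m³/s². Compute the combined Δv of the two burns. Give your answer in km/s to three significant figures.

r₁ = 7029 km = 7.029×10⁶ m.
r₂ = 34930 km = 3.493×10⁷ m.
Transfer ellipse a_t = (r₁ + r₂)/2 = 2.098×10⁷ m.
At r₁: circular v_c1 = √(μ/r₁) = 7530 m/s; transfer-perigee v_p = √[μ(2/r₁ − 1/a_t)] = 9717 m/s.
Δv₁ = v_p − v_c1 = 2186 m/s.
At r₂: circular v_c2 = √(μ/r₂) = 3378 m/s; transfer-apogee v_a = √[μ(2/r₂ − 1/a_t)] = 1955 m/s.
Δv₂ = v_c2 − v_a = 1423 m/s.
Total Δv = Δv₁ + Δv₂ = 3609 m/s = 3.609 km/s.

Δv_total ≈ 3.61 km/s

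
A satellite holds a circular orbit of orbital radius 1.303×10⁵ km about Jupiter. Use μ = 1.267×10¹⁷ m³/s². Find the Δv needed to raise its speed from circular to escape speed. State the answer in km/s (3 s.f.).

r = 1.303×10⁵ km = 1.303×10⁸ m.
Circular speed v_c = √(μ/r) = 31180 m/s.
Escape speed v_esc = √(2μ/r) = √2 × v_c = 44100 m/s.
Δv = v_esc − v_c = 12920 m/s = 12.92 km/s.

Δv ≈ 12.9 km/s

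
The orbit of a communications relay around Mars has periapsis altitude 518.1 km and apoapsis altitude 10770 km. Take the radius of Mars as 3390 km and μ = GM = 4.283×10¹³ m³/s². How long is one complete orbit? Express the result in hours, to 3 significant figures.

T ≈ 7.24 hours

r_p = 3390 + 518.1 = 3908.1 km = 3.9081×10⁶ m.
r_a = 3390 + 10770 = 14160 km = 1.4160×10⁷ m.
Semi-major axis a = (r_p + r_a)/2 = (3908.1 + 14160)/2 = 9034.0 km = 9.034×10⁶ m.
By Kepler's third law T = 2π√(a³/μ) = 2π × 4.149×10³ = 2.607×10⁴ s.
= 7.241 hours.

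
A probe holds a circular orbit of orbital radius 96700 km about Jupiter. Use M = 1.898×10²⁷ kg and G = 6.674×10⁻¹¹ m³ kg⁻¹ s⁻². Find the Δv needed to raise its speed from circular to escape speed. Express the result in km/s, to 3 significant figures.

μ = GM = 6.674×10⁻¹¹ × 1.898×10²⁷ = 1.267×10¹⁷ m³/s².
r = 96700 km = 9.670×10⁷ m.
Circular speed v_c = √(μ/r) = 36190 m/s.
Escape speed v_esc = √(2μ/r) = √2 × v_c = 51190 m/s.
Δv = v_esc − v_c = 14990 m/s = 14.99 km/s.

Δv ≈ 15.0 km/s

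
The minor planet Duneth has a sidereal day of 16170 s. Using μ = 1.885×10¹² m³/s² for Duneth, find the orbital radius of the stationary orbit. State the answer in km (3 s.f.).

r_sync ≈ 2320 km

A synchronous orbit has period T, so by Kepler's third law a = (μT²/4π²)^(1/3).
μT²/4π² = 1.885×10¹² × (1.617×10⁴)² / 39.48 = 1.248×10¹⁹ m³.
a = 2.320×10⁶ m = 2319.8 km.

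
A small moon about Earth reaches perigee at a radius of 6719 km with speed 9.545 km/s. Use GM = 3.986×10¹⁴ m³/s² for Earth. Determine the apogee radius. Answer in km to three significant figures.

apogee radius ≈ 22200 km

r_p = 6.719×10⁶ m.
Specific energy ε = v²/2 − μ/r = -1.377×10⁷ J/kg, so a = −μ/(2ε) = 1.447×10⁷ m.
The apsides satisfy r_p + r_a = 2a, so the apogee radius is 2a − r_p = 2.223×10⁷ m = 22226 km.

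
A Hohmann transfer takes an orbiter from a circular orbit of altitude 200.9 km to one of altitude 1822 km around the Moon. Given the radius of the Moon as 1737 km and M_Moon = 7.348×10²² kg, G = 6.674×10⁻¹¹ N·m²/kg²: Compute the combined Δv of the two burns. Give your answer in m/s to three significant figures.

Δv_total ≈ 408 m/s

μ = GM = 6.674×10⁻¹¹ × 7.348×10²² = 4.904×10¹² m³/s².
r₁ = 1737 + 200.9 = 1937.9 km = 1.9379×10⁶ m.
r₂ = 1737 + 1822 = 3559.0 km = 3.5590×10⁶ m.
Transfer ellipse a_t = (r₁ + r₂)/2 = 2.748×10⁶ m.
At r₁: circular v_c1 = √(μ/r₁) = 1591 m/s; transfer-perilune v_p = √[μ(2/r₁ − 1/a_t)] = 1810 m/s.
Δv₁ = v_p − v_c1 = 219.4 m/s.
At r₂: circular v_c2 = √(μ/r₂) = 1174 m/s; transfer-apolune v_a = √[μ(2/r₂ − 1/a_t)] = 985.7 m/s.
Δv₂ = v_c2 − v_a = 188.2 m/s.
Total Δv = Δv₁ + Δv₂ = 407.6 m/s.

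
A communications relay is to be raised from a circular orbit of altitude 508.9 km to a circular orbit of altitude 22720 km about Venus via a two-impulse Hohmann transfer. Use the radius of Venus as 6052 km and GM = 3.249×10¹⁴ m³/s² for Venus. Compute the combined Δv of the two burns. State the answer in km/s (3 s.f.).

r₁ = 6052 + 508.9 = 6560.9 km = 6.5609×10⁶ m.
r₂ = 6052 + 22720 = 28772 km = 2.8772×10⁷ m.
Transfer ellipse a_t = (r₁ + r₂)/2 = 1.767×10⁷ m.
At r₁: circular v_c1 = √(μ/r₁) = 7037 m/s; transfer-periapsis v_p = √[μ(2/r₁ − 1/a_t)] = 8981 m/s.
Δv₁ = v_p − v_c1 = 1943 m/s.
At r₂: circular v_c2 = √(μ/r₂) = 3360 m/s; transfer-apoapsis v_a = √[μ(2/r₂ − 1/a_t)] = 2048 m/s.
Δv₂ = v_c2 − v_a = 1313 m/s.
Total Δv = Δv₁ + Δv₂ = 3256 m/s = 3.256 km/s.

Δv_total ≈ 3.26 km/s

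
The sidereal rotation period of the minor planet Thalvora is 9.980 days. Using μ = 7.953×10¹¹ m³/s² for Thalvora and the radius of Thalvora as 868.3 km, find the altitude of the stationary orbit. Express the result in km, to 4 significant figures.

h_sync ≈ 23780 km

T = 9.980 days = 8.623×10⁵ s.
A synchronous orbit has period T, so by Kepler's third law a = (μT²/4π²)^(1/3).
μT²/4π² = 7.953×10¹¹ × (8.623×10⁵)² / 39.48 = 1.498×10²² m³.
a = 2.465×10⁷ m = 24650 km.
Altitude h = a − R = 24650 − 868.3 = 23782 km.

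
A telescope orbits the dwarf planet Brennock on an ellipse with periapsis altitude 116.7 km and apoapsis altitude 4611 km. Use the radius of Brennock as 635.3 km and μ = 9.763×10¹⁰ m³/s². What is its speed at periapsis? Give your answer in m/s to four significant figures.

r_p = 635.3 + 116.7 = 752.00 km = 7.5200×10⁵ m.
r_a = 635.3 + 4611 = 5246.3 km = 5.2463×10⁶ m.
Semi-major axis a = (r_p + r_a)/2 = 2999.2 km = 2.999×10⁶ m.
Vis-viva: v² = μ(2/r − 1/a) = 9.763×10¹⁰ × (2.660×10⁻⁶ − 3.334×10⁻⁷) = 2.271×10⁵ m²/s².
v = 476.6 m/s.

v ≈ 476.6 m/s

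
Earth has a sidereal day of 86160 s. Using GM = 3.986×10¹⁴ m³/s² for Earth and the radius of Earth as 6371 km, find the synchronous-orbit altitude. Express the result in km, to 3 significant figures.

A synchronous orbit has period T, so by Kepler's third law a = (μT²/4π²)^(1/3).
μT²/4π² = 3.986×10¹⁴ × (8.616×10⁴)² / 39.48 = 7.495×10²² m³.
a = 4.216×10⁷ m = 42163 km.
Altitude h = a − R = 42163 − 6371 = 35792 km.

h_sync ≈ 35800 km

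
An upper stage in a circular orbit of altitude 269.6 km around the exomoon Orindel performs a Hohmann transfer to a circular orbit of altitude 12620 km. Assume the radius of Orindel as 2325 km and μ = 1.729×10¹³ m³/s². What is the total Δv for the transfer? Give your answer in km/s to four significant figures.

Δv_total ≈ 1.279 km/s

r₁ = 2325 + 269.6 = 2594.6 km = 2.5946×10⁶ m.
r₂ = 2325 + 12620 = 14945 km = 1.4945×10⁷ m.
Transfer ellipse a_t = (r₁ + r₂)/2 = 8.770×10⁶ m.
At r₁: circular v_c1 = √(μ/r₁) = 2581 m/s; transfer-periapsis v_p = √[μ(2/r₁ − 1/a_t)] = 3370 m/s.
Δv₁ = v_p − v_c1 = 788.4 m/s.
At r₂: circular v_c2 = √(μ/r₂) = 1076 m/s; transfer-apoapsis v_a = √[μ(2/r₂ − 1/a_t)] = 585.0 m/s.
Δv₂ = v_c2 − v_a = 490.6 m/s.
Total Δv = Δv₁ + Δv₂ = 1279 m/s = 1.279 km/s.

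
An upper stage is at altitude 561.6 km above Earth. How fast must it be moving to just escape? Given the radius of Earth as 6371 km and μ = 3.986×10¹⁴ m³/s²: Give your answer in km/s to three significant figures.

v_esc ≈ 10.7 km/s

r = 6371 + 561.6 = 6932.6 km = 6.9326×10⁶ m.
Escape speed v_esc = √(2μ/r) = √(2 × 3.986×10¹⁴ / 6.933×10⁶) = √(1.150×10⁸) = 10720 m/s.
= 10.72 km/s.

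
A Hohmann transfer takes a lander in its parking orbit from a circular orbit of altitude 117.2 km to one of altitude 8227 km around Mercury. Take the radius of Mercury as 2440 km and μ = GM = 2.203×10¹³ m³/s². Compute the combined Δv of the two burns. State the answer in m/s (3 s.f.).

r₁ = 2440 + 117.2 = 2557.2 km = 2.5572×10⁶ m.
r₂ = 2440 + 8227 = 10667 km = 1.0667×10⁷ m.
Transfer ellipse a_t = (r₁ + r₂)/2 = 6.612×10⁶ m.
At r₁: circular v_c1 = √(μ/r₁) = 2935 m/s; transfer-periherm v_p = √[μ(2/r₁ − 1/a_t)] = 3728 m/s.
Δv₁ = v_p − v_c1 = 792.9 m/s.
At r₂: circular v_c2 = √(μ/r₂) = 1437 m/s; transfer-apoherm v_a = √[μ(2/r₂ − 1/a_t)] = 893.7 m/s.
Δv₂ = v_c2 − v_a = 543.4 m/s.
Total Δv = Δv₁ + Δv₂ = 1336 m/s.

Δv_total ≈ 1340 m/s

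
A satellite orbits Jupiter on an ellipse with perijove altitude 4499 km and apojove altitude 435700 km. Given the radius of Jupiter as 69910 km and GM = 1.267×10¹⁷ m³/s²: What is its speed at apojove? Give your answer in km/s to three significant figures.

r_p = 69910 + 4499 = 74409 km = 7.4409×10⁷ m.
r_a = 69910 + 435700 = 505610 km = 5.0561×10⁸ m.
Semi-major axis a = (r_p + r_a)/2 = 2.9001×10⁵ km = 2.900×10⁸ m.
Vis-viva: v² = μ(2/r − 1/a) = 1.267×10¹⁷ × (3.956×10⁻⁹ − 3.448×10⁻⁹) = 6.429×10⁷ m²/s².
v = 8018 m/s = 8.018 km/s.

v ≈ 8.02 km/s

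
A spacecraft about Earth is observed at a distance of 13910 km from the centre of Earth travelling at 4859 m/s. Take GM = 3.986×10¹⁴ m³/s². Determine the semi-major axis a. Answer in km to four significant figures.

r = 1.391×10⁷ m.
Specific orbital energy ε = v²/2 − μ/r = (4859)²/2 − 3.986×10¹⁴/1.391×10⁷ = -1.685×10⁷ J/kg.
Since ε = −μ/(2a), a = −μ/(2ε) = 1.183×10⁷ m = 11827 km.

a ≈ 11830 km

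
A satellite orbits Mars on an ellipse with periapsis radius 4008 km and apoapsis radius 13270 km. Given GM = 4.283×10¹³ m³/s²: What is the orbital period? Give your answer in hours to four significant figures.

T ≈ 6.772 hours

Semi-major axis a = (r_p + r_a)/2 = (4008.0 + 13270)/2 = 8639.0 km = 8.639×10⁶ m.
By Kepler's third law T = 2π√(a³/μ) = 2π × 3.880×10³ = 2.438×10⁴ s.
= 6.772 hours.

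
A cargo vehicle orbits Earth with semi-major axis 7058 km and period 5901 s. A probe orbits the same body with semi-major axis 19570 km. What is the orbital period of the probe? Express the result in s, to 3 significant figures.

T₂ ≈ 27200 s

Kepler's third law: T² ∝ a³, so T₂ = T₁ (a₂/a₁)^(3/2).
a₂/a₁ = 2.773, (a₂/a₁)^(3/2) = 4.617.
T₂ = 5901 × 4.617 = 27250 s.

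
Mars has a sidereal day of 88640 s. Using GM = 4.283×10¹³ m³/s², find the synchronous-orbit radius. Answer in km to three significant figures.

A synchronous orbit has period T, so by Kepler's third law a = (μT²/4π²)^(1/3).
μT²/4π² = 4.283×10¹³ × (8.864×10⁴)² / 39.48 = 8.524×10²¹ m³.
a = 2.043×10⁷ m = 20428 km.

r_sync ≈ 20400 km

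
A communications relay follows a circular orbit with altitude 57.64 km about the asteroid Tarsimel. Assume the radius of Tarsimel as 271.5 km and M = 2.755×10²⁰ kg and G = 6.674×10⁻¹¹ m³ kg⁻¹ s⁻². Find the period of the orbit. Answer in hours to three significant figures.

T ≈ 2.43 hours

μ = GM = 6.674×10⁻¹¹ × 2.755×10²⁰ = 1.839×10¹⁰ m³/s².
r = 271.5 + 57.64 = 329.14 km = 3.2914×10⁵ m.
Kepler's third law: T = 2π√(r³/μ) = 2π√((3.291×10⁵)³ / 1.839×10¹⁰).
r³/μ = 1.939×10⁶ s², so T = 2π × 1.393×10³ = 8.750×10³ s.
Converting: 8.750×10³ s ÷ 3600 = 2.430 hours.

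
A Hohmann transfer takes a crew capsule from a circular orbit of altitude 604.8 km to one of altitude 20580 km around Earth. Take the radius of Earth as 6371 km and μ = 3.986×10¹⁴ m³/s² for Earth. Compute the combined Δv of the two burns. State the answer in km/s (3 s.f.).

Δv_total ≈ 3.35 km/s

r₁ = 6371 + 604.8 = 6975.8 km = 6.9758×10⁶ m.
r₂ = 6371 + 20580 = 26951 km = 2.6951×10⁷ m.
Transfer ellipse a_t = (r₁ + r₂)/2 = 1.696×10⁷ m.
At r₁: circular v_c1 = √(μ/r₁) = 7559 m/s; transfer-perigee v_p = √[μ(2/r₁ − 1/a_t)] = 9528 m/s.
Δv₁ = v_p − v_c1 = 1969 m/s.
At r₂: circular v_c2 = √(μ/r₂) = 3846 m/s; transfer-apogee v_a = √[μ(2/r₂ − 1/a_t)] = 2466 m/s.
Δv₂ = v_c2 − v_a = 1380 m/s.
Total Δv = Δv₁ + Δv₂ = 3348 m/s = 3.348 km/s.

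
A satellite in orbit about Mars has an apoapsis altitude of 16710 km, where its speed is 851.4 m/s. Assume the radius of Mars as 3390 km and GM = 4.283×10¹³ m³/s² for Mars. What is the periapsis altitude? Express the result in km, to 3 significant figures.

periapsis altitude ≈ 730 km

r_a = 3390 + 16710 = 20100 km = 2.010×10⁷ m.
Specific energy ε = v²/2 − μ/r = -1.768×10⁶ J/kg, so a = −μ/(2ε) = 1.211×10⁷ m.
The apsides satisfy r_p + r_a = 2a, so the periapsis radius is 2a − r_a = 4.120×10⁶ m = 4119.6 km.
Periapsis altitude = 4119.6 − 3390 = 729.57 km.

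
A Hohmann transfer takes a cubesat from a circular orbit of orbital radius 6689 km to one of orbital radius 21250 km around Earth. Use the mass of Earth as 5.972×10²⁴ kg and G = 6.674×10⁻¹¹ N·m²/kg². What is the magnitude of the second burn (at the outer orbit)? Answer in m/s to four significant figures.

Δv ≈ 1334 m/s

μ = GM = 6.674×10⁻¹¹ × 5.972×10²⁴ = 3.986×10¹⁴ m³/s².
r₁ = 6689 km = 6.689×10⁶ m.
r₂ = 21250 km = 2.125×10⁷ m.
Transfer ellipse a_t = (r₁ + r₂)/2 = 1.397×10⁷ m.
At r₁: circular v_c1 = √(μ/r₁) = 7719 m/s; transfer-perigee v_p = √[μ(2/r₁ − 1/a_t)] = 9521 m/s.
At r₂: circular v_c2 = √(μ/r₂) = 4331 m/s; transfer-apogee v_a = √[μ(2/r₂ − 1/a_t)] = 2997 m/s.
Δv₂ = v_c2 − v_a = 1334 m/s.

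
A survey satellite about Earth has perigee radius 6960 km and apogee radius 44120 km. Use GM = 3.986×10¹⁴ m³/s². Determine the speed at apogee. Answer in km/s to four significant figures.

v ≈ 1.569 km/s

Semi-major axis a = (r_p + r_a)/2 = 25540 km = 2.554×10⁷ m.
Vis-viva: v² = μ(2/r − 1/a) = 3.986×10¹⁴ × (4.533×10⁻⁸ − 3.915×10⁻⁸) = 2.462×10⁶ m²/s².
v = 1569 m/s = 1.569 km/s.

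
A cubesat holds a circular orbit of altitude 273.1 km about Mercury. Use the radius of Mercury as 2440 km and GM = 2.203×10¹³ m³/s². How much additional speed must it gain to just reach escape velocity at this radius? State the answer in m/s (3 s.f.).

r = 2440 + 273.1 = 2713.1 km = 2.7131×10⁶ m.
Circular speed v_c = √(μ/r) = 2850 m/s.
Escape speed v_esc = √(2μ/r) = √2 × v_c = 4030 m/s.
Δv = v_esc − v_c = 1180 m/s.

Δv ≈ 1180 m/s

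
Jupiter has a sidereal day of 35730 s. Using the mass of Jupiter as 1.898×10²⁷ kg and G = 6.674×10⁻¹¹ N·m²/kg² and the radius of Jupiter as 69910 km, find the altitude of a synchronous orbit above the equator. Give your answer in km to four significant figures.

h_sync ≈ 90090 km

μ = GM = 6.674×10⁻¹¹ × 1.898×10²⁷ = 1.267×10¹⁷ m³/s².
A synchronous orbit has period T, so by Kepler's third law a = (μT²/4π²)^(1/3).
μT²/4π² = 1.267×10¹⁷ × (3.573×10⁴)² / 39.48 = 4.096×10²⁴ m³.
a = 1.600×10⁸ m = 1.6000×10⁵ km.
Altitude h = a − R = 1.6000×10⁵ − 69910 = 90094 km.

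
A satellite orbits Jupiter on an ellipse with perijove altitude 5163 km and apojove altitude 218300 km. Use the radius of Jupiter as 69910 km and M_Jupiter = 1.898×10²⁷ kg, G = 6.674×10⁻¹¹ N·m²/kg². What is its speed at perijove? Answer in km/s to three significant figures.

μ = GM = 6.674×10⁻¹¹ × 1.898×10²⁷ = 1.267×10¹⁷ m³/s².
r_p = 69910 + 5163 = 75073 km = 7.5073×10⁷ m.
r_a = 69910 + 218300 = 288210 km = 2.8821×10⁸ m.
Semi-major axis a = (r_p + r_a)/2 = 1.8164×10⁵ km = 1.816×10⁸ m.
Vis-viva: v² = μ(2/r − 1/a) = 1.267×10¹⁷ × (2.664×10⁻⁸ − 5.505×10⁻⁹) = 2.677×10⁹ m²/s².
v = 51740 m/s = 51.74 km/s.

v ≈ 51.7 km/s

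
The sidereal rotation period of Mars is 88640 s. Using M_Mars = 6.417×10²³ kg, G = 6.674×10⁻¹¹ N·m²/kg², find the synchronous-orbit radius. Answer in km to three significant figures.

μ = GM = 6.674×10⁻¹¹ × 6.417×10²³ = 4.283×10¹³ m³/s².
A synchronous orbit has period T, so by Kepler's third law a = (μT²/4π²)^(1/3).
μT²/4π² = 4.283×10¹³ × (8.864×10⁴)² / 39.48 = 8.524×10²¹ m³.
a = 2.043×10⁷ m = 20427 km.

r_sync ≈ 20400 km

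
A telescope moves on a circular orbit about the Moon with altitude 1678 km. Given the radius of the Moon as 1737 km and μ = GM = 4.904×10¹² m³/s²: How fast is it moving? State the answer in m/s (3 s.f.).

v ≈ 1200 m/s

r = 1737 + 1678 = 3415.0 km = 3.4150×10⁶ m.
For a circular orbit v = √(μ/r) = √(4.904×10¹² / 3.415×10⁶) = √(1.436×10⁶) = 1198 m/s.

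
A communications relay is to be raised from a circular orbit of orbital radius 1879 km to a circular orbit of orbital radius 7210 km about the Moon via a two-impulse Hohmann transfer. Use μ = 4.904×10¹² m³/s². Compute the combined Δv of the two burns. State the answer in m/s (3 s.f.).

Δv_total ≈ 714 m/s

r₁ = 1879 km = 1.879×10⁶ m.
r₂ = 7210 km = 7.210×10⁶ m.
Transfer ellipse a_t = (r₁ + r₂)/2 = 4.544×10⁶ m.
At r₁: circular v_c1 = √(μ/r₁) = 1616 m/s; transfer-perilune v_p = √[μ(2/r₁ − 1/a_t)] = 2035 m/s.
Δv₁ = v_p − v_c1 = 419.4 m/s.
At r₂: circular v_c2 = √(μ/r₂) = 824.7 m/s; transfer-apolune v_a = √[μ(2/r₂ − 1/a_t)] = 530.3 m/s.
Δv₂ = v_c2 − v_a = 294.4 m/s.
Total Δv = Δv₁ + Δv₂ = 713.8 m/s.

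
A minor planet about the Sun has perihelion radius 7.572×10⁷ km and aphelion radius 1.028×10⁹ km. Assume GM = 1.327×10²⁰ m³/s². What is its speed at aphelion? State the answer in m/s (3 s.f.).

Semi-major axis a = (r_p + r_a)/2 = 5.5186×10⁸ km = 5.519×10¹¹ m.
Vis-viva: v² = μ(2/r − 1/a) = 1.327×10²⁰ × (1.946×10⁻¹² − 1.812×10⁻¹²) = 1.771×10⁷ m²/s².
v = 4209 m/s.

v ≈ 4210 m/s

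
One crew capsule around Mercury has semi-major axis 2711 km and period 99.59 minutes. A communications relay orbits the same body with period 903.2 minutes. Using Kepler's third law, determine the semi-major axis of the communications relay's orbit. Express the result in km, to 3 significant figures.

a₂ ≈ 11800 km

Kepler's third law: a³ ∝ T², so a₂ = a₁ (T₂/T₁)^(2/3).
T₂/T₁ = 9.069, (T₂/T₁)^(2/3) = 4.349.
a₂ = 2711 × 4.349 = 11790 km.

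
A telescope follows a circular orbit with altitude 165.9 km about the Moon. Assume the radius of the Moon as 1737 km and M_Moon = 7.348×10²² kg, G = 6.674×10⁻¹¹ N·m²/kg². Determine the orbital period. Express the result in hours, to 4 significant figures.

T ≈ 2.069 hours

μ = GM = 6.674×10⁻¹¹ × 7.348×10²² = 4.904×10¹² m³/s².
r = 1737 + 165.9 = 1902.9 km = 1.9029×10⁶ m.
Kepler's third law: T = 2π√(r³/μ) = 2π√((1.903×10⁶)³ / 4.904×10¹²).
r³/μ = 1.405×10⁶ s², so T = 2π × 1.185×10³ = 7.448×10³ s.
Converting: 7.448×10³ s ÷ 3600 = 2.069 hours.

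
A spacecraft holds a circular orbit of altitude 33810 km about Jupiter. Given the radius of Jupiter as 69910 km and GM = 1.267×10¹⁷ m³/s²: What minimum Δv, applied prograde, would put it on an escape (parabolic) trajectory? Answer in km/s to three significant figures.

r = 69910 + 33810 = 103720 km = 1.0372×10⁸ m.
Circular speed v_c = √(μ/r) = 34950 m/s.
Escape speed v_esc = √(2μ/r) = √2 × v_c = 49430 m/s.
Δv = v_esc − v_c = 14480 m/s = 14.48 km/s.

Δv ≈ 14.5 km/s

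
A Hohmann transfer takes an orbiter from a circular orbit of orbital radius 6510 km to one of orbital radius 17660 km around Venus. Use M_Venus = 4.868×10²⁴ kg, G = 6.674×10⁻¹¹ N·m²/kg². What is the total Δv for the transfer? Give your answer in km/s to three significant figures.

μ = GM = 6.674×10⁻¹¹ × 4.868×10²⁴ = 3.249×10¹⁴ m³/s².
r₁ = 6510 km = 6.510×10⁶ m.
r₂ = 17660 km = 1.766×10⁷ m.
Transfer ellipse a_t = (r₁ + r₂)/2 = 1.208×10⁷ m.
At r₁: circular v_c1 = √(μ/r₁) = 7064 m/s; transfer-periapsis v_p = √[μ(2/r₁ − 1/a_t)] = 8540 m/s.
Δv₁ = v_p − v_c1 = 1475 m/s.
At r₂: circular v_c2 = √(μ/r₂) = 4289 m/s; transfer-apoapsis v_a = √[μ(2/r₂ − 1/a_t)] = 3148 m/s.
Δv₂ = v_c2 − v_a = 1141 m/s.
Total Δv = Δv₁ + Δv₂ = 2617 m/s = 2.617 km/s.

Δv_total ≈ 2.62 km/s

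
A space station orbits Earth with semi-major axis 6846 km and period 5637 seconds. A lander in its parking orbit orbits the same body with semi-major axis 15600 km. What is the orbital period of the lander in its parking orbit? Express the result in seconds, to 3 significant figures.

Kepler's third law: T² ∝ a³, so T₂ = T₁ (a₂/a₁)^(3/2).
a₂/a₁ = 2.279, (a₂/a₁)^(3/2) = 3.440.
T₂ = 5637 × 3.440 = 19390 seconds.

T₂ ≈ 19400 seconds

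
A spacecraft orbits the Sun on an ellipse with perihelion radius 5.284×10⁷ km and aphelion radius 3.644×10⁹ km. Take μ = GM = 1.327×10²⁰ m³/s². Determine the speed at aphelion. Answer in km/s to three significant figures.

v ≈ 1.02 km/s

Semi-major axis a = (r_p + r_a)/2 = 1.8484×10⁹ km = 1.848×10¹² m.
Vis-viva: v² = μ(2/r − 1/a) = 1.327×10²⁰ × (5.488×10⁻¹³ − 5.410×10⁻¹³) = 1.041×10⁶ m²/s².
v = 1020 m/s = 1.020 km/s.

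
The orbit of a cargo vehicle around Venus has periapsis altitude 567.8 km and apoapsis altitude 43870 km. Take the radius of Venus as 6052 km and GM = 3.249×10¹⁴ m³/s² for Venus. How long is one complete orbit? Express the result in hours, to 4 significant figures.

r_p = 6052 + 567.8 = 6619.8 km = 6.6198×10⁶ m.
r_a = 6052 + 43870 = 49922 km = 4.9922×10⁷ m.
Semi-major axis a = (r_p + r_a)/2 = (6619.8 + 49922)/2 = 28271 km = 2.827×10⁷ m.
By Kepler's third law T = 2π√(a³/μ) = 2π × 8.339×10³ = 5.240×10⁴ s.
= 14.55 hours.

T ≈ 14.55 hours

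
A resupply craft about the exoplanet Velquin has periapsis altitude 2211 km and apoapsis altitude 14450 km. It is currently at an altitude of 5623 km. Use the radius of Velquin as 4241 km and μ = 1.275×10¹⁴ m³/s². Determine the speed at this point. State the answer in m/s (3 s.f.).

v ≈ 3960 m/s

r_p = 4241 + 2211 = 6452.0 km = 6.4520×10⁶ m.
r_a = 4241 + 14450 = 18691 km = 1.8691×10⁷ m.
r = 4241 + 5623 = 9864.0 km = 9.864×10⁶ m.
Semi-major axis a = (r_p + r_a)/2 = 12572 km = 1.257×10⁷ m.
Vis-viva: v² = μ(2/r − 1/a) = 1.275×10¹⁴ × (2.028×10⁻⁷ − 7.955×10⁻⁸) = 1.571×10⁷ m²/s².
v = 3964 m/s.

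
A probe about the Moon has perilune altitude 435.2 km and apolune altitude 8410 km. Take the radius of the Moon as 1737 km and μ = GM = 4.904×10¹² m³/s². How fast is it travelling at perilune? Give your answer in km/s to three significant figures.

v ≈ 1.93 km/s

r_p = 1737 + 435.2 = 2172.2 km = 2.1722×10⁶ m.
r_a = 1737 + 8410 = 10147 km = 1.0147×10⁷ m.
Semi-major axis a = (r_p + r_a)/2 = 6159.6 km = 6.160×10⁶ m.
Vis-viva: v² = μ(2/r − 1/a) = 4.904×10¹² × (9.207×10⁻⁷ − 1.623×10⁻⁷) = 3.719×10⁶ m²/s².
v = 1928 m/s = 1.928 km/s.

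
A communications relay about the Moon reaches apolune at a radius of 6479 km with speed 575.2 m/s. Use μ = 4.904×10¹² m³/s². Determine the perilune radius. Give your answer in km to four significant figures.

perilune radius ≈ 1812 km

r_a = 6.479×10⁶ m.
Specific energy ε = v²/2 − μ/r = -5.915×10⁵ J/kg, so a = −μ/(2ε) = 4.146×10⁶ m.
The apsides satisfy r_p + r_a = 2a, so the perilune radius is 2a − r_a = 1.812×10⁶ m = 1812.1 km.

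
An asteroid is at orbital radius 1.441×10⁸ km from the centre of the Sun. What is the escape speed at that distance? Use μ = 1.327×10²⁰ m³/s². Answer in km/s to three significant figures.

v_esc ≈ 42.9 km/s

r = 1.441×10⁸ km = 1.441×10¹¹ m.
Escape speed v_esc = √(2μ/r) = √(2 × 1.327×10²⁰ / 1.441×10¹¹) = √(1.842×10⁹) = 42920 m/s.
= 42.92 km/s.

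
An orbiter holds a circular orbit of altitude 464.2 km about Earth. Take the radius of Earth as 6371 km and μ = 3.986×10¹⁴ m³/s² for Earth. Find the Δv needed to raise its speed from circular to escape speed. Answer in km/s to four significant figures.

r = 6371 + 464.2 = 6835.2 km = 6.8352×10⁶ m.
Circular speed v_c = √(μ/r) = 7636 m/s.
Escape speed v_esc = √(2μ/r) = √2 × v_c = 10800 m/s.
Δv = v_esc − v_c = 3163 m/s = 3.163 km/s.

Δv ≈ 3.163 km/s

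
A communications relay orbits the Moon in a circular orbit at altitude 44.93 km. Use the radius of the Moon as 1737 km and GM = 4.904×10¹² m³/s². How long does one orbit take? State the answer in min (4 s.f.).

r = 1737 + 44.93 = 1781.9 km = 1.7819×10⁶ m.
Kepler's third law: T = 2π√(r³/μ) = 2π√((1.782×10⁶)³ / 4.904×10¹²).
r³/μ = 1.154×10⁶ s², so T = 2π × 1.074×10³ = 6.749×10³ s.
Converting: 6.749×10³ s ÷ 60.00 = 112.5 min.

T ≈ 112.5 min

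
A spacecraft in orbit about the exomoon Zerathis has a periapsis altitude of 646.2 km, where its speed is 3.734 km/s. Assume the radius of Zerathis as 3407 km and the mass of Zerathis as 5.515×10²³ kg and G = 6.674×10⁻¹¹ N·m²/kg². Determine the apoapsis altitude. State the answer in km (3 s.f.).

apoapsis altitude ≈ 9990 km

μ = GM = 6.674×10⁻¹¹ × 5.515×10²³ = 3.681×10¹³ m³/s².
r_p = 3407 + 646.2 = 4053.2 km = 4.053×10⁶ m.
Specific energy ε = v²/2 − μ/r = -2.110×10⁶ J/kg, so a = −μ/(2ε) = 8.724×10⁶ m.
The apsides satisfy r_p + r_a = 2a, so the apoapsis radius is 2a − r_p = 1.339×10⁷ m = 13394 km.
Apoapsis altitude = 13394 − 3407 = 9987.1 km.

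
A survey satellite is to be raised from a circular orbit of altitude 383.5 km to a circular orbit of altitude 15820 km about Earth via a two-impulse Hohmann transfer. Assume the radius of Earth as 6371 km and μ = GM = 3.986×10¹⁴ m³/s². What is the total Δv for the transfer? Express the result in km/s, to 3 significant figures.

Δv_total ≈ 3.17 km/s

r₁ = 6371 + 383.5 = 6754.5 km = 6.7545×10⁶ m.
r₂ = 6371 + 15820 = 22191 km = 2.2191×10⁷ m.
Transfer ellipse a_t = (r₁ + r₂)/2 = 1.447×10⁷ m.
At r₁: circular v_c1 = √(μ/r₁) = 7682 m/s; transfer-perigee v_p = √[μ(2/r₁ − 1/a_t)] = 9512 m/s.
Δv₁ = v_p − v_c1 = 1830 m/s.
At r₂: circular v_c2 = √(μ/r₂) = 4238 m/s; transfer-apogee v_a = √[μ(2/r₂ − 1/a_t)] = 2895 m/s.
Δv₂ = v_c2 − v_a = 1343 m/s.
Total Δv = Δv₁ + Δv₂ = 3173 m/s = 3.173 km/s.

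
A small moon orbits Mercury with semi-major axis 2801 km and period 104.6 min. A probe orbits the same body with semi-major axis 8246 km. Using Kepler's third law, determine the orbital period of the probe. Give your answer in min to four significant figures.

Kepler's third law: T² ∝ a³, so T₂ = T₁ (a₂/a₁)^(3/2).
a₂/a₁ = 2.944, (a₂/a₁)^(3/2) = 5.051.
T₂ = 104.6 × 5.051 = 528.4 min.

T₂ ≈ 528.4 min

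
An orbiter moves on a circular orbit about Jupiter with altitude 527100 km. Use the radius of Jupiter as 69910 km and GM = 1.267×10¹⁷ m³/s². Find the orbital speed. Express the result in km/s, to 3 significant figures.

v ≈ 14.6 km/s

r = 69910 + 527100 = 597010 km = 5.9701×10⁸ m.
For a circular orbit v = √(μ/r) = √(1.267×10¹⁷ / 5.970×10⁸) = √(2.122×10⁸) = 14570 m/s.
That is 14.57 km/s.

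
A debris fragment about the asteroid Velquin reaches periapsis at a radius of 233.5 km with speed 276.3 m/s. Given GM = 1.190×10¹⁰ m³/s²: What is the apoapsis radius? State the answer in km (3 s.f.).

apoapsis radius ≈ 697 km

r_p = 2.335×10⁵ m.
Specific energy ε = v²/2 − μ/r = -1.279×10⁴ J/kg, so a = −μ/(2ε) = 4.651×10⁵ m.
The apsides satisfy r_p + r_a = 2a, so the apoapsis radius is 2a − r_p = 6.967×10⁵ m = 696.71 km.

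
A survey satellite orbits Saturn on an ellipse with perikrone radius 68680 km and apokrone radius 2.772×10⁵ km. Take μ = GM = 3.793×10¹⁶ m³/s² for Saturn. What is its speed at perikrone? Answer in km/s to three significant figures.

Semi-major axis a = (r_p + r_a)/2 = 1.7294×10⁵ km = 1.729×10⁸ m.
Vis-viva: v² = μ(2/r − 1/a) = 3.793×10¹⁶ × (2.912×10⁻⁸ − 5.782×10⁻⁹) = 8.852×10⁸ m²/s².
v = 29750 m/s = 29.75 km/s.

v ≈ 29.8 km/s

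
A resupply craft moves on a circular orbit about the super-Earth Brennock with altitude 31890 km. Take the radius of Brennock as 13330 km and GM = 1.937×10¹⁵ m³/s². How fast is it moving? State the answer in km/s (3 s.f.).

r = 13330 + 31890 = 45220 km = 4.5220×10⁷ m.
For a circular orbit v = √(μ/r) = √(1.937×10¹⁵ / 4.522×10⁷) = √(4.284×10⁷) = 6545 m/s.
That is 6.545 km/s.

v ≈ 6.54 km/s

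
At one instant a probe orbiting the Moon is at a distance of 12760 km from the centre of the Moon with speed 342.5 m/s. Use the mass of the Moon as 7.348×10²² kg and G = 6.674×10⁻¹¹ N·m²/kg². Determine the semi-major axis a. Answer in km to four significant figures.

μ = GM = 6.674×10⁻¹¹ × 7.348×10²² = 4.904×10¹² m³/s².
r = 1.276×10⁷ m.
Specific orbital energy ε = v²/2 − μ/r = (342.5)²/2 − 4.904×10¹²/1.276×10⁷ = -3.257×10⁵ J/kg.
Since ε = −μ/(2a), a = −μ/(2ε) = 7.529×10⁶ m = 7529.0 km.

a ≈ 7529 km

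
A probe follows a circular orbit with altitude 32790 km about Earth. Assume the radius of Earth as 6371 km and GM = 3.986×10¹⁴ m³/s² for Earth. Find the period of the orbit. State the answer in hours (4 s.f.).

T ≈ 21.42 hours

r = 6371 + 32790 = 39161 km = 3.9161×10⁷ m.
Kepler's third law: T = 2π√(r³/μ) = 2π√((3.916×10⁷)³ / 3.986×10¹⁴).
r³/μ = 1.507×10⁸ s², so T = 2π × 1.227×10⁴ = 7.712×10⁴ s.
Converting: 7.712×10⁴ s ÷ 3600 = 21.42 hours.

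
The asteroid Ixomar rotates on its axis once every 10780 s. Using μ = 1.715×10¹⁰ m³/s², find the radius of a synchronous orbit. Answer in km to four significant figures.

r_sync ≈ 369.6 km

A synchronous orbit has period T, so by Kepler's third law a = (μT²/4π²)^(1/3).
μT²/4π² = 1.715×10¹⁰ × (1.078×10⁴)² / 39.48 = 5.048×10¹⁶ m³.
a = 3.696×10⁵ m = 369.58 km.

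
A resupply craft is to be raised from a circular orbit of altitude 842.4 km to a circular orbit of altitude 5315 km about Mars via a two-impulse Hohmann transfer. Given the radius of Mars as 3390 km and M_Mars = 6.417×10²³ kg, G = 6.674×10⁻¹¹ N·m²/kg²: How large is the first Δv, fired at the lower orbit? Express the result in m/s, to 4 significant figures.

Δv ≈ 509.1 m/s

μ = GM = 6.674×10⁻¹¹ × 6.417×10²³ = 4.283×10¹³ m³/s².
r₁ = 3390 + 842.4 = 4232.4 km = 4.2324×10⁶ m.
r₂ = 3390 + 5315 = 8705.0 km = 8.7050×10⁶ m.
Transfer ellipse a_t = (r₁ + r₂)/2 = 6.469×10⁶ m.
At r₁: circular v_c1 = √(μ/r₁) = 3181 m/s; transfer-periapsis v_p = √[μ(2/r₁ − 1/a_t)] = 3690 m/s.
Δv₁ = v_p − v_c1 = 509.1 m/s.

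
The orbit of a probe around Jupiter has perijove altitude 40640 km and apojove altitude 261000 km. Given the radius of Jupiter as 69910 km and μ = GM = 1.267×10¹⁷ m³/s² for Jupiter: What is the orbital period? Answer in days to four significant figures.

r_p = 69910 + 40640 = 110550 km = 1.1055×10⁸ m.
r_a = 69910 + 261000 = 330910 km = 3.3091×10⁸ m.
Semi-major axis a = (r_p + r_a)/2 = (1.1055×10⁵ + 3.3091×10⁵)/2 = 2.2073×10⁵ km = 2.207×10⁸ m.
By Kepler's third law T = 2π√(a³/μ) = 2π × 9.213×10³ = 5.789×10⁴ s.
= 0.67 days.

T ≈ 0.67 days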